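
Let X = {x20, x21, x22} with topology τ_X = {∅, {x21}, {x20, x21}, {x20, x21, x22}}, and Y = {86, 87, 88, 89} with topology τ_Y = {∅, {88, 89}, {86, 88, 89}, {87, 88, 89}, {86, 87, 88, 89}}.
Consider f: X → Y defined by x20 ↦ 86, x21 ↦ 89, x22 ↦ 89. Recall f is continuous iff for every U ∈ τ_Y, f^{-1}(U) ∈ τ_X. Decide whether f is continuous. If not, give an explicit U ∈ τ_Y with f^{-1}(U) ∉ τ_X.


f is NOT continuous.

Compute f^{-1}(U) for each U ∈ τ_Y:
  U = ∅: f^{-1}(U) = ∅ ∈ τ_X ✓.
  U = {88, 89}: f^{-1}(U) = {x21, x22} ∉ τ_X ✗.
  U = {86, 88, 89}: f^{-1}(U) = {x20, x21, x22} ∈ τ_X ✓.
  U = {87, 88, 89}: f^{-1}(U) = {x21, x22} ∉ τ_X ✗.
  U = {86, 87, 88, 89}: f^{-1}(U) = {x20, x21, x22} ∈ τ_X ✓.
Found U = {88, 89} with f^{-1}(U) = {x21, x22} not in τ_X. Therefore f is NOT continuous.


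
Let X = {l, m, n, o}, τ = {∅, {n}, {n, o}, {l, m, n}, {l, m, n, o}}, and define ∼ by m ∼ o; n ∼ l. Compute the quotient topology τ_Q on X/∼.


X/∼ = {[l=n], [m=o]}; |τ_Q| = 2.

Equivalence classes: [l=n], [m=o].
Quotient map π: X → X/∼ sends l ↦ [l=n], m ↦ [m=o], n ↦ [l=n], o ↦ [m=o].
For each subset V ⊆ X/∼, compute π^{-1}(V) ⊆ X and check whether π^{-1}(V) ∈ τ. V is open in τ_Q iff π^{-1}(V) ∈ τ.
  V = {}: π^{-1}(V) = ∅ ∈ τ ✓.
  V = {[l=n]}: π^{-1}(V) = {l, n} ∉ τ ✗.
  V = {[m=o]}: π^{-1}(V) = {m, o} ∉ τ ✗.
  V = {[l=n], [m=o]}: π^{-1}(V) = {l, m, n, o} ∈ τ ✓.
Open sets in the quotient: τ_Q = {{}, {[l=n], [m=o]}} (2 elements).


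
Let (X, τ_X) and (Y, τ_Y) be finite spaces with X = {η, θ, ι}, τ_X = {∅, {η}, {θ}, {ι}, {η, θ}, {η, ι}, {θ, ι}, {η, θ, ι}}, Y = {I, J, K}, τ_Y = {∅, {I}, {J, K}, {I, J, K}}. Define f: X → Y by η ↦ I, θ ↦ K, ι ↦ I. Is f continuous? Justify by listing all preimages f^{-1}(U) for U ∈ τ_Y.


f IS continuous.

Compute f^{-1}(U) for each U ∈ τ_Y:
  U = ∅: f^{-1}(U) = ∅ ∈ τ_X ✓.
  U = {I}: f^{-1}(U) = {η, ι} ∈ τ_X ✓.
  U = {J, K}: f^{-1}(U) = {θ} ∈ τ_X ✓.
  U = {I, J, K}: f^{-1}(U) = {η, θ, ι} ∈ τ_X ✓.
Every preimage lies in τ_X, so f IS continuous.


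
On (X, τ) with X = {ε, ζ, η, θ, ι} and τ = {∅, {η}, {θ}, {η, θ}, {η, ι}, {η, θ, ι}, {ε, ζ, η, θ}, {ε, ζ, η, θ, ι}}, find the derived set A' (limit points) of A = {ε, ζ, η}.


A' = {ε, ζ, ι}

For each x ∈ X, list the open sets U ∈ τ with x ∈ U, then check whether U ∩ (A ∖ {x}) ≠ ∅ for every such U.
  x = ε: opens ∋ x are {ε, ζ, η, θ}, {ε, ζ, η, θ, ι}; each meets A ∖ {ε}, so x IS a limit point.
  x = ζ: opens ∋ x are {ε, ζ, η, θ}, {ε, ζ, η, θ, ι}; each meets A ∖ {ζ}, so x IS a limit point.
  x = η: open {η} ∋ x has {η} ∩ (A ∖ {η}) = ∅, so x is NOT a limit point.
  x = θ: open {θ} ∋ x has {θ} ∩ (A ∖ {θ}) = ∅, so x is NOT a limit point.
  x = ι: opens ∋ x are {η, ι}, {η, θ, ι}, {ε, ζ, η, θ, ι}; each meets A ∖ {ι}, so x IS a limit point.
Collecting: A' = {ε, ζ, ι}.


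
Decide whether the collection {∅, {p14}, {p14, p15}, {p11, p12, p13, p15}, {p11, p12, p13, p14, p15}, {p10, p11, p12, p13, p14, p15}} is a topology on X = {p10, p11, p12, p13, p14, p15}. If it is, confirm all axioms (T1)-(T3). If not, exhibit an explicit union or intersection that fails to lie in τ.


τ is NOT a topology on X.

Axiom (T1): ∅ ∈ τ? Yes; X ∈ τ? Yes.
Axiom (T2/T3): check pairwise unions and intersections of members of τ.
Counterexample for (T3): {p14, p15} ∩ {p11, p12, p13, p15} = {p15} ∉ τ. Therefore τ is NOT a topology.


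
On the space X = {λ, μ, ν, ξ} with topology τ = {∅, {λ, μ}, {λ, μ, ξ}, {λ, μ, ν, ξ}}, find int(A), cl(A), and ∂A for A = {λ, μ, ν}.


int(A) = {λ, μ}, cl(A) = {λ, μ, ν, ξ}, ∂A = {ν, ξ}.

Closed sets in (X, τ) are complements of opens:
  closed(X, τ) = {∅, {ν}, {ν, ξ}, {λ, μ, ν, ξ}}.
int(A) = ⋃ {U ∈ τ : U ⊆ A}. Opens contained in A: ∅, {λ, μ}.
Taking the union of these: int(A) = {λ, μ}.
cl(A) = ⋂ {C closed : A ⊆ C}. Closed sets containing A: {λ, μ, ν, ξ}.
Intersecting these: cl(A) = {λ, μ, ν, ξ}.
∂A = cl(A) ∖ int(A) = {λ, μ, ν, ξ} ∖ {λ, μ} = {ν, ξ}.


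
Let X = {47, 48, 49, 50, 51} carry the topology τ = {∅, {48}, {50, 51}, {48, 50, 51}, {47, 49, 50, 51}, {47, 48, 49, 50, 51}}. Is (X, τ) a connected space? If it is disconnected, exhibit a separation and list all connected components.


(X, τ) is disconnected; components = [{48}, {47, 49, 50, 51}].

Find clopen sets (U ∈ τ with X ∖ U ∈ τ):
  U = ∅, X ∖ U = {47, 48, 49, 50, 51} — both open, so U is clopen.
  U = {48}, X ∖ U = {47, 49, 50, 51} — both open, so U is clopen.
  U = {47, 49, 50, 51}, X ∖ U = {48} — both open, so U is clopen.
  U = {47, 48, 49, 50, 51}, X ∖ U = ∅ — both open, so U is clopen.
Nontrivial clopen(s) exist: e.g. {48}. So (X, τ) is disconnected.
Compute connected components by grouping points that agree on all clopens:
  component: {48}
  component: {47, 49, 50, 51}


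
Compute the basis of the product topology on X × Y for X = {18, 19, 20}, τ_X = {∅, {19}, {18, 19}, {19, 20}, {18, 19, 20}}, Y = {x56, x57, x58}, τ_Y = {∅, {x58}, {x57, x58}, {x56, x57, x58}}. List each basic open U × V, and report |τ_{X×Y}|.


Basis B = {∅ × ∅, {19} × {x58}, {18, 19} × {x58}, {19} × {x57, x58}, {19, 20} × {x58}, {18, 19, 20} × {x58}, {19} × {x56, x57, x58}, {18, 19} × {x57, x58}, {19, 20} × {x57, x58}, {18, 19} × {x56, x57, x58}, {18, 19, 20} × {x57, x58}, {19, 20} × {x56, x57, x58}, {18, 19, 20} × {x56, x57, x58}}; |τ_{X×Y}| = 30.

Enumerate products U × V with U ∈ τ_X, V ∈ τ_Y (deduplicated):
  ∅ × ∅ = {} (∅)
  {19} × {x58} = {(19,x58)}
  {18, 19} × {x58} = {(18,x58), (19,x58)}
  {19} × {x57, x58} = {(19,x57), (19,x58)}
  {19, 20} × {x58} = {(19,x58), (20,x58)}
  {18, 19, 20} × {x58} = {(18,x58), (19,x58), (20,x58)}
  {19} × {x56, x57, x58} = {(19,x56), (19,x57), (19,x58)}
  {18, 19} × {x57, x58} = {(18,x57), (18,x58), (19,x57), (19,x58)}
  {19, 20} × {x57, x58} = {(19,x57), (19,x58), (20,x57), (20,x58)}
  {18, 19} × {x56, x57, x58} = {(18,x56), (18,x57), (18,x58), (19,x56), (19,x57), (19,x58)}
  {18, 19, 20} × {x57, x58} = {(18,x57), (18,x58), (19,x57), (19,x58), (20,x57), (20,x58)}
  {19, 20} × {x56, x57, x58} = {(19,x56), (19,x57), (19,x58), (20,x56), (20,x57), (20,x58)}
  {18, 19, 20} × {x56, x57, x58} = {(18,x56), (18,x57), (18,x58), (19,x56), (19,x57), (19,x58), (20,x56), (20,x57), (20,x58)}
These 13 distinct sets form the basis B.
Close under arbitrary unions to get τ_{X×Y}; counting gives |τ_{X×Y}| = 30.


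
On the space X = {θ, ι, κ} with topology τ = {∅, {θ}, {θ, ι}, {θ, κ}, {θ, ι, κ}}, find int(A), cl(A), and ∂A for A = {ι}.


int(A) = ∅, cl(A) = {ι}, ∂A = {ι}.

Closed sets in (X, τ) are complements of opens:
  closed(X, τ) = {∅, {ι}, {κ}, {ι, κ}, {θ, ι, κ}}.
int(A) = ⋃ {U ∈ τ : U ⊆ A}. Opens contained in A: ∅.
Taking the union of these: int(A) = ∅.
cl(A) = ⋂ {C closed : A ⊆ C}. Closed sets containing A: {ι}, {ι, κ}, {θ, ι, κ}.
Intersecting these: cl(A) = {ι}.
∂A = cl(A) ∖ int(A) = {ι} ∖ ∅ = {ι}.


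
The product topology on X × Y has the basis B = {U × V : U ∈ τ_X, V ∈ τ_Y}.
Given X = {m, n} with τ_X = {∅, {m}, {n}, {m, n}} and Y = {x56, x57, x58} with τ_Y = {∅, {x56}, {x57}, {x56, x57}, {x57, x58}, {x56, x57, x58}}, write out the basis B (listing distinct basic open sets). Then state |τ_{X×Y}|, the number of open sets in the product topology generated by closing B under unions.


Basis B = {∅ × ∅, {m} × {x56}, {m} × {x57}, {n} × {x56}, {n} × {x57}, {m} × {x56, x57}, {m, n} × {x56}, {m} × {x57, x58}, {m, n} × {x57}, {n} × {x56, x57}, {n} × {x57, x58}, {m} × {x56, x57, x58}, {n} × {x56, x57, x58}, {m, n} × {x56, x57}, {m, n} × {x57, x58}, {m, n} × {x56, x57, x58}}; |τ_{X×Y}| = 36.

Enumerate products U × V with U ∈ τ_X, V ∈ τ_Y (deduplicated):
  ∅ × ∅ = {} (∅)
  {m} × {x56} = {(m,x56)}
  {m} × {x57} = {(m,x57)}
  {n} × {x56} = {(n,x56)}
  {n} × {x57} = {(n,x57)}
  {m} × {x56, x57} = {(m,x56), (m,x57)}
  {m, n} × {x56} = {(m,x56), (n,x56)}
  {m} × {x57, x58} = {(m,x57), (m,x58)}
  {m, n} × {x57} = {(m,x57), (n,x57)}
  {n} × {x56, x57} = {(n,x56), (n,x57)}
  {n} × {x57, x58} = {(n,x57), (n,x58)}
  {m} × {x56, x57, x58} = {(m,x56), (m,x57), (m,x58)}
  {n} × {x56, x57, x58} = {(n,x56), (n,x57), (n,x58)}
  {m, n} × {x56, x57} = {(m,x56), (m,x57), (n,x56), (n,x57)}
  {m, n} × {x57, x58} = {(m,x57), (m,x58), (n,x57), (n,x58)}
  {m, n} × {x56, x57, x58} = {(m,x56), (m,x57), (m,x58), (n,x56), (n,x57), (n,x58)}
These 16 distinct sets form the basis B.
Close under arbitrary unions to get τ_{X×Y}; counting gives |τ_{X×Y}| = 36.


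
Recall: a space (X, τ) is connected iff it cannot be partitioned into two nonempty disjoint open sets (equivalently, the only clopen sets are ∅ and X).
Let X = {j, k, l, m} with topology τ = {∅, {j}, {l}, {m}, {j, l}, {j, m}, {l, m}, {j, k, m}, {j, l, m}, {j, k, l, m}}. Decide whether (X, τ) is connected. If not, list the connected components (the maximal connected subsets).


(X, τ) is disconnected; components = [{l}, {j, k, m}].

Find clopen sets (U ∈ τ with X ∖ U ∈ τ):
  U = ∅, X ∖ U = {j, k, l, m} — both open, so U is clopen.
  U = {l}, X ∖ U = {j, k, m} — both open, so U is clopen.
  U = {j, k, m}, X ∖ U = {l} — both open, so U is clopen.
  U = {j, k, l, m}, X ∖ U = ∅ — both open, so U is clopen.
Nontrivial clopen(s) exist: e.g. {l}. So (X, τ) is disconnected.
Compute connected components by grouping points that agree on all clopens:
  component: {l}
  component: {j, k, m}


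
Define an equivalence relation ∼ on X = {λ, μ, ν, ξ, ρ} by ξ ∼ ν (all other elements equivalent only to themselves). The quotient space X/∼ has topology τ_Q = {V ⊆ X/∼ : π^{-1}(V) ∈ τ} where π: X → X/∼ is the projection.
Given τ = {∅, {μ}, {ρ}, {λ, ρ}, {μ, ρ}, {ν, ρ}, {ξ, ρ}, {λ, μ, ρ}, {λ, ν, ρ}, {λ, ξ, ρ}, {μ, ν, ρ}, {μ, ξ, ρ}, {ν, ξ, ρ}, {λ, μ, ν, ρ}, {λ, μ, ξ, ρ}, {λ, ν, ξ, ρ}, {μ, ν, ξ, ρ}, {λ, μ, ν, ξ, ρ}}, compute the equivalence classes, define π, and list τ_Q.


X/∼ = {[λ], [μ], [ν=ξ], [ρ]}; |τ_Q| = 10.

Equivalence classes: [λ], [μ], [ν=ξ], [ρ].
Quotient map π: X → X/∼ sends λ ↦ [λ], μ ↦ [μ], ν ↦ [ν=ξ], ξ ↦ [ν=ξ], ρ ↦ [ρ].
For each subset V ⊆ X/∼, compute π^{-1}(V) ⊆ X and check whether π^{-1}(V) ∈ τ. V is open in τ_Q iff π^{-1}(V) ∈ τ.
  V = {}: π^{-1}(V) = ∅ ∈ τ ✓.
  V = {[λ]}: π^{-1}(V) = {λ} ∉ τ ✗.
  V = {[μ]}: π^{-1}(V) = {μ} ∈ τ ✓.
  V = {[λ], [μ]}: π^{-1}(V) = {λ, μ} ∉ τ ✗.
  V = {[ν=ξ]}: π^{-1}(V) = {ν, ξ} ∉ τ ✗.
  V = {[λ], [ν=ξ]}: π^{-1}(V) = {λ, ν, ξ} ∉ τ ✗.
  V = {[μ], [ν=ξ]}: π^{-1}(V) = {μ, ν, ξ} ∉ τ ✗.
  V = {[λ], [μ], [ν=ξ]}: π^{-1}(V) = {λ, μ, ν, ξ} ∉ τ ✗.
  V = {[ρ]}: π^{-1}(V) = {ρ} ∈ τ ✓.
  V = {[λ], [ρ]}: π^{-1}(V) = {λ, ρ} ∈ τ ✓.
  V = {[μ], [ρ]}: π^{-1}(V) = {μ, ρ} ∈ τ ✓.
  V = {[λ], [μ], [ρ]}: π^{-1}(V) = {λ, μ, ρ} ∈ τ ✓.
  V = {[ν=ξ], [ρ]}: π^{-1}(V) = {ν, ξ, ρ} ∈ τ ✓.
  V = {[λ], [ν=ξ], [ρ]}: π^{-1}(V) = {λ, ν, ξ, ρ} ∈ τ ✓.
  V = {[μ], [ν=ξ], [ρ]}: π^{-1}(V) = {μ, ν, ξ, ρ} ∈ τ ✓.
  V = {[λ], [μ], [ν=ξ], [ρ]}: π^{-1}(V) = {λ, μ, ν, ξ, ρ} ∈ τ ✓.
Open sets in the quotient: τ_Q = {{}, {[μ]}, {[ρ]}, {[λ], [ρ]}, {[μ], [ρ]}, {[λ], [μ], [ρ]}, {[ν=ξ], [ρ]}, {[λ], [ν=ξ], [ρ]}, {[μ], [ν=ξ], [ρ]}, {[λ], [μ], [ν=ξ], [ρ]}} (10 elements).


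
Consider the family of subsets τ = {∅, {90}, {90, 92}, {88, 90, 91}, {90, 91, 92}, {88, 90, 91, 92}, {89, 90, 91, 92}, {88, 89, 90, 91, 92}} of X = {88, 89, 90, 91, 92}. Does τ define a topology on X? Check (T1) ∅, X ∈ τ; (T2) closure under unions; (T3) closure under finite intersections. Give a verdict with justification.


τ is NOT a topology on X.

Axiom (T1): ∅ ∈ τ? Yes; X ∈ τ? Yes.
Axiom (T2/T3): check pairwise unions and intersections of members of τ.
Counterexample for (T3): {88, 90, 91} ∩ {90, 91, 92} = {90, 91} ∉ τ. Therefore τ is NOT a topology.


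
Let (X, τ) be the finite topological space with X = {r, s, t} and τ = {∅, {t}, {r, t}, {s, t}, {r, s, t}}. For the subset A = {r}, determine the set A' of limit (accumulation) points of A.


A' = ∅

For each x ∈ X, list the open sets U ∈ τ with x ∈ U, then check whether U ∩ (A ∖ {x}) ≠ ∅ for every such U.
  x = r: open {r, t} ∋ x has {r, t} ∩ (A ∖ {r}) = ∅, so x is NOT a limit point.
  x = s: open {s, t} ∋ x has {s, t} ∩ (A ∖ {s}) = ∅, so x is NOT a limit point.
  x = t: open {t} ∋ x has {t} ∩ (A ∖ {t}) = ∅, so x is NOT a limit point.
Collecting: A' = ∅.


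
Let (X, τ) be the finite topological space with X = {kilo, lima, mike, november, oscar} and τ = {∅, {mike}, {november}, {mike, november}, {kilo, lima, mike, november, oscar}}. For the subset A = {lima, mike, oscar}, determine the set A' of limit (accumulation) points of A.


A' = {kilo, lima, oscar}

For each x ∈ X, list the open sets U ∈ τ with x ∈ U, then check whether U ∩ (A ∖ {x}) ≠ ∅ for every such U.
  x = kilo: opens ∋ x are {kilo, lima, mike, november, oscar}; each meets A ∖ {kilo}, so x IS a limit point.
  x = lima: opens ∋ x are {kilo, lima, mike, november, oscar}; each meets A ∖ {lima}, so x IS a limit point.
  x = mike: open {mike} ∋ x has {mike} ∩ (A ∖ {mike}) = ∅, so x is NOT a limit point.
  x = november: open {november} ∋ x has {november} ∩ (A ∖ {november}) = ∅, so x is NOT a limit point.
  x = oscar: opens ∋ x are {kilo, lima, mike, november, oscar}; each meets A ∖ {oscar}, so x IS a limit point.
Collecting: A' = {kilo, lima, oscar}.


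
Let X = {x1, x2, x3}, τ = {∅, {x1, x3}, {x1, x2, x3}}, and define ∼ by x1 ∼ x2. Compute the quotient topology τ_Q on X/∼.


X/∼ = {[x1=x2], [x3]}; |τ_Q| = 2.

Equivalence classes: [x1=x2], [x3].
Quotient map π: X → X/∼ sends x1 ↦ [x1=x2], x2 ↦ [x1=x2], x3 ↦ [x3].
For each subset V ⊆ X/∼, compute π^{-1}(V) ⊆ X and check whether π^{-1}(V) ∈ τ. V is open in τ_Q iff π^{-1}(V) ∈ τ.
  V = {}: π^{-1}(V) = ∅ ∈ τ ✓.
  V = {[x1=x2]}: π^{-1}(V) = {x1, x2} ∉ τ ✗.
  V = {[x3]}: π^{-1}(V) = {x3} ∉ τ ✗.
  V = {[x1=x2], [x3]}: π^{-1}(V) = {x1, x2, x3} ∈ τ ✓.
Open sets in the quotient: τ_Q = {{}, {[x1=x2], [x3]}} (2 elements).


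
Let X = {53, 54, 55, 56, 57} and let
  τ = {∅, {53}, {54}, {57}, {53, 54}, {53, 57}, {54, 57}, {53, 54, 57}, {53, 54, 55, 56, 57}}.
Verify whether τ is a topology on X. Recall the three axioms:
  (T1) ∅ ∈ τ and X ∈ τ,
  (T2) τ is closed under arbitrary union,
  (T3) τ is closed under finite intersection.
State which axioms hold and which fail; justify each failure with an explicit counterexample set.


τ IS a topology on X.

Axiom (T1): ∅ ∈ τ? Yes; X ∈ τ? Yes.
Axiom (T2/T3): check pairwise unions and intersections of members of τ.
All pairwise intersections and unions checked — each lies in τ. Therefore τ satisfies (T1), (T2), (T3): it IS a topology on X.


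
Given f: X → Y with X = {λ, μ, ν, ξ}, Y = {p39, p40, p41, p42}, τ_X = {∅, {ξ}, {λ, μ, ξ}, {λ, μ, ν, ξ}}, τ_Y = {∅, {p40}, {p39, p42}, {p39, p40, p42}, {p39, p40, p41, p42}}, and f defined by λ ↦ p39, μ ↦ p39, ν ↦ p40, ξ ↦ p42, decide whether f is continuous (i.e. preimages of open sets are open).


f is NOT continuous.

Compute f^{-1}(U) for each U ∈ τ_Y:
  U = ∅: f^{-1}(U) = ∅ ∈ τ_X ✓.
  U = {p40}: f^{-1}(U) = {ν} ∉ τ_X ✗.
  U = {p39, p42}: f^{-1}(U) = {λ, μ, ξ} ∈ τ_X ✓.
  U = {p39, p40, p42}: f^{-1}(U) = {λ, μ, ν, ξ} ∈ τ_X ✓.
  U = {p39, p40, p41, p42}: f^{-1}(U) = {λ, μ, ν, ξ} ∈ τ_X ✓.
Found U = {p40} with f^{-1}(U) = {ν} not in τ_X. Therefore f is NOT continuous.


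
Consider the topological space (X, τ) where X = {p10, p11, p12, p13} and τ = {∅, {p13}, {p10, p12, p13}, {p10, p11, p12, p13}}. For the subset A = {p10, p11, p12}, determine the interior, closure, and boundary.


int(A) = ∅, cl(A) = {p10, p11, p12}, ∂A = {p10, p11, p12}.

Closed sets in (X, τ) are complements of opens:
  closed(X, τ) = {∅, {p11}, {p10, p11, p12}, {p10, p11, p12, p13}}.
int(A) = ⋃ {U ∈ τ : U ⊆ A}. Opens contained in A: ∅.
Taking the union of these: int(A) = ∅.
cl(A) = ⋂ {C closed : A ⊆ C}. Closed sets containing A: {p10, p11, p12}, {p10, p11, p12, p13}.
Intersecting these: cl(A) = {p10, p11, p12}.
∂A = cl(A) ∖ int(A) = {p10, p11, p12} ∖ ∅ = {p10, p11, p12}.


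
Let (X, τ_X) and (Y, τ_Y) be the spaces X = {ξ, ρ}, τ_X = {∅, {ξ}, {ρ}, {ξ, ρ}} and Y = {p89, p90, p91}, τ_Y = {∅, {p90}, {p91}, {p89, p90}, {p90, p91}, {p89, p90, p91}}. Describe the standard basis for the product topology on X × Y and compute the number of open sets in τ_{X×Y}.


Basis B = {∅ × ∅, {ξ} × {p90}, {ξ} × {p91}, {ρ} × {p90}, {ρ} × {p91}, {ξ} × {p89, p90}, {ξ} × {p90, p91}, {ξ, ρ} × {p90}, {ξ, ρ} × {p91}, {ρ} × {p89, p90}, {ρ} × {p90, p91}, {ξ} × {p89, p90, p91}, {ρ} × {p89, p90, p91}, {ξ, ρ} × {p89, p90}, {ξ, ρ} × {p90, p91}, {ξ, ρ} × {p89, p90, p91}}; |τ_{X×Y}| = 36.

Enumerate products U × V with U ∈ τ_X, V ∈ τ_Y (deduplicated):
  ∅ × ∅ = {} (∅)
  {ξ} × {p90} = {(ξ,p90)}
  {ξ} × {p91} = {(ξ,p91)}
  {ρ} × {p90} = {(ρ,p90)}
  {ρ} × {p91} = {(ρ,p91)}
  {ξ} × {p89, p90} = {(ξ,p89), (ξ,p90)}
  {ξ} × {p90, p91} = {(ξ,p90), (ξ,p91)}
  {ξ, ρ} × {p90} = {(ξ,p90), (ρ,p90)}
  {ξ, ρ} × {p91} = {(ξ,p91), (ρ,p91)}
  {ρ} × {p89, p90} = {(ρ,p89), (ρ,p90)}
  {ρ} × {p90, p91} = {(ρ,p90), (ρ,p91)}
  {ξ} × {p89, p90, p91} = {(ξ,p89), (ξ,p90), (ξ,p91)}
  {ρ} × {p89, p90, p91} = {(ρ,p89), (ρ,p90), (ρ,p91)}
  {ξ, ρ} × {p89, p90} = {(ξ,p89), (ξ,p90), (ρ,p89), (ρ,p90)}
  {ξ, ρ} × {p90, p91} = {(ξ,p90), (ξ,p91), (ρ,p90), (ρ,p91)}
  {ξ, ρ} × {p89, p90, p91} = {(ξ,p89), (ξ,p90), (ξ,p91), (ρ,p89), (ρ,p90), (ρ,p91)}
These 16 distinct sets form the basis B.
Close under arbitrary unions to get τ_{X×Y}; counting gives |τ_{X×Y}| = 36.


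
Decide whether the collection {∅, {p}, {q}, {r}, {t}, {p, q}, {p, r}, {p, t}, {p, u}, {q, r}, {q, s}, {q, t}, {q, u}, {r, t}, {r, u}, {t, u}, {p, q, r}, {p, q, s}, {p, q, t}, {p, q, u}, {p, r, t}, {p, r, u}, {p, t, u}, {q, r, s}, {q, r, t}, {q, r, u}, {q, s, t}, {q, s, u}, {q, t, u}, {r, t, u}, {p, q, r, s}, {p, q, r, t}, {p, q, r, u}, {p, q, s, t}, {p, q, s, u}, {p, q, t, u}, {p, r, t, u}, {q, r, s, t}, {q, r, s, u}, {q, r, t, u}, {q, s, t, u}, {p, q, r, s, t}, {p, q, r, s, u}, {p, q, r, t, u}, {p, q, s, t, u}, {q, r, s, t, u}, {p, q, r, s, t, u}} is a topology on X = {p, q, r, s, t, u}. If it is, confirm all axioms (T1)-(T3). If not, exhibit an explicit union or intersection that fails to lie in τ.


τ is NOT a topology on X.

Axiom (T1): ∅ ∈ τ? Yes; X ∈ τ? Yes.
Axiom (T2/T3): check pairwise unions and intersections of members of τ.
Counterexample for (T3): {p, u} ∩ {q, u} = {u} ∉ τ. Therefore τ is NOT a topology.


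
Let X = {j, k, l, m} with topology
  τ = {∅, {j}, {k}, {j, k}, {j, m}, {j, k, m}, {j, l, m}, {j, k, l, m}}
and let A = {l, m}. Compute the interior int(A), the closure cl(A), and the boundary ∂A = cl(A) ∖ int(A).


int(A) = ∅, cl(A) = {l, m}, ∂A = {l, m}.

Closed sets in (X, τ) are complements of opens:
  closed(X, τ) = {∅, {k}, {l}, {k, l}, {l, m}, {j, l, m}, {k, l, m}, {j, k, l, m}}.
int(A) = ⋃ {U ∈ τ : U ⊆ A}. Opens contained in A: ∅.
Taking the union of these: int(A) = ∅.
cl(A) = ⋂ {C closed : A ⊆ C}. Closed sets containing A: {l, m}, {j, l, m}, {k, l, m}, {j, k, l, m}.
Intersecting these: cl(A) = {l, m}.
∂A = cl(A) ∖ int(A) = {l, m} ∖ ∅ = {l, m}.


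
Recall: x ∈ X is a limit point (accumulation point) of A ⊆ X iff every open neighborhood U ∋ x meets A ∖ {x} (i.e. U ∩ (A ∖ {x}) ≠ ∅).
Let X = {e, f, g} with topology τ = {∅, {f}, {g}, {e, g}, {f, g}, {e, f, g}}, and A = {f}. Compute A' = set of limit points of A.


A' = ∅

For each x ∈ X, list the open sets U ∈ τ with x ∈ U, then check whether U ∩ (A ∖ {x}) ≠ ∅ for every such U.
  x = e: open {e, g} ∋ x has {e, g} ∩ (A ∖ {e}) = ∅, so x is NOT a limit point.
  x = f: open {f} ∋ x has {f} ∩ (A ∖ {f}) = ∅, so x is NOT a limit point.
  x = g: open {g} ∋ x has {g} ∩ (A ∖ {g}) = ∅, so x is NOT a limit point.
Collecting: A' = ∅.


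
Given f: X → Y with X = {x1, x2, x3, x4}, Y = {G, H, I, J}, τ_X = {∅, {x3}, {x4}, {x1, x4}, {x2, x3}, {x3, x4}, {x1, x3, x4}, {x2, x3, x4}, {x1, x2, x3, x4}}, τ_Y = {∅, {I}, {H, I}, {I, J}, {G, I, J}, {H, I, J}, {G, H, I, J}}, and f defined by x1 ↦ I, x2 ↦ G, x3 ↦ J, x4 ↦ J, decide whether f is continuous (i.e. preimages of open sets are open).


f is NOT continuous.

Compute f^{-1}(U) for each U ∈ τ_Y:
  U = ∅: f^{-1}(U) = ∅ ∈ τ_X ✓.
  U = {I}: f^{-1}(U) = {x1} ∉ τ_X ✗.
  U = {H, I}: f^{-1}(U) = {x1} ∉ τ_X ✗.
  U = {I, J}: f^{-1}(U) = {x1, x3, x4} ∈ τ_X ✓.
  U = {G, I, J}: f^{-1}(U) = {x1, x2, x3, x4} ∈ τ_X ✓.
  U = {H, I, J}: f^{-1}(U) = {x1, x3, x4} ∈ τ_X ✓.
  U = {G, H, I, J}: f^{-1}(U) = {x1, x2, x3, x4} ∈ τ_X ✓.
Found U = {I} with f^{-1}(U) = {x1} not in τ_X. Therefore f is NOT continuous.


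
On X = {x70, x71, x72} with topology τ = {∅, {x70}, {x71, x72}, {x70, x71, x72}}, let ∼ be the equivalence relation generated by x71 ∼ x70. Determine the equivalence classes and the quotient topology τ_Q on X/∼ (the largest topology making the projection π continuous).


X/∼ = {[x70=x71], [x72]}; |τ_Q| = 2.

Equivalence classes: [x70=x71], [x72].
Quotient map π: X → X/∼ sends x70 ↦ [x70=x71], x71 ↦ [x70=x71], x72 ↦ [x72].
For each subset V ⊆ X/∼, compute π^{-1}(V) ⊆ X and check whether π^{-1}(V) ∈ τ. V is open in τ_Q iff π^{-1}(V) ∈ τ.
  V = {}: π^{-1}(V) = ∅ ∈ τ ✓.
  V = {[x70=x71]}: π^{-1}(V) = {x70, x71} ∉ τ ✗.
  V = {[x72]}: π^{-1}(V) = {x72} ∉ τ ✗.
  V = {[x70=x71], [x72]}: π^{-1}(V) = {x70, x71, x72} ∈ τ ✓.
Open sets in the quotient: τ_Q = {{}, {[x70=x71], [x72]}} (2 elements).


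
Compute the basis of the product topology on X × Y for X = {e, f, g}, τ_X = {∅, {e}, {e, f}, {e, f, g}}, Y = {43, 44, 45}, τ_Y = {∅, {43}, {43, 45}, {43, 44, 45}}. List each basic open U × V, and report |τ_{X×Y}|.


Basis B = {∅ × ∅, {e} × {43}, {e} × {43, 45}, {e, f} × {43}, {e} × {43, 44, 45}, {e, f, g} × {43}, {e, f} × {43, 45}, {e, f} × {43, 44, 45}, {e, f, g} × {43, 45}, {e, f, g} × {43, 44, 45}}; |τ_{X×Y}| = 20.

Enumerate products U × V with U ∈ τ_X, V ∈ τ_Y (deduplicated):
  ∅ × ∅ = {} (∅)
  {e} × {43} = {(e,43)}
  {e} × {43, 45} = {(e,43), (e,45)}
  {e, f} × {43} = {(e,43), (f,43)}
  {e} × {43, 44, 45} = {(e,43), (e,44), (e,45)}
  {e, f, g} × {43} = {(e,43), (f,43), (g,43)}
  {e, f} × {43, 45} = {(e,43), (e,45), (f,43), (f,45)}
  {e, f} × {43, 44, 45} = {(e,43), (e,44), (e,45), (f,43), (f,44), (f,45)}
  {e, f, g} × {43, 45} = {(e,43), (e,45), (f,43), (f,45), (g,43), (g,45)}
  {e, f, g} × {43, 44, 45} = {(e,43), (e,44), (e,45), (f,43), (f,44), (f,45), (g,43), (g,44), (g,45)}
These 10 distinct sets form the basis B.
Close under arbitrary unions to get τ_{X×Y}; counting gives |τ_{X×Y}| = 20.


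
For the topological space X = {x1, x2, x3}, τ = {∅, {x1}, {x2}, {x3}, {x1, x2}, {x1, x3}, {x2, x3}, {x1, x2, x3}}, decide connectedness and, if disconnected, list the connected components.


(X, τ) is disconnected; components = [{x1}, {x2}, {x3}].

Find clopen sets (U ∈ τ with X ∖ U ∈ τ):
  U = ∅, X ∖ U = {x1, x2, x3} — both open, so U is clopen.
  U = {x1}, X ∖ U = {x2, x3} — both open, so U is clopen.
  U = {x2}, X ∖ U = {x1, x3} — both open, so U is clopen.
  U = {x3}, X ∖ U = {x1, x2} — both open, so U is clopen.
  U = {x1, x2}, X ∖ U = {x3} — both open, so U is clopen.
  U = {x1, x3}, X ∖ U = {x2} — both open, so U is clopen.
  U = {x2, x3}, X ∖ U = {x1} — both open, so U is clopen.
  U = {x1, x2, x3}, X ∖ U = ∅ — both open, so U is clopen.
Nontrivial clopen(s) exist: e.g. {x2, x3}. So (X, τ) is disconnected.
Compute connected components by grouping points that agree on all clopens:
  component: {x1}
  component: {x2}
  component: {x3}


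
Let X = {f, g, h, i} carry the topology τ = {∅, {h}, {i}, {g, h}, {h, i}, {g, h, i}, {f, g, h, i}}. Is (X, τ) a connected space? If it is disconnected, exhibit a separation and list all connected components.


(X, τ) is connected.

Find clopen sets (U ∈ τ with X ∖ U ∈ τ):
  U = ∅, X ∖ U = {f, g, h, i} — both open, so U is clopen.
  U = {f, g, h, i}, X ∖ U = ∅ — both open, so U is clopen.
Only trivial clopens (∅ and X) exist, so (X, τ) is connected.
Compute connected components by grouping points that agree on all clopens:
  component: {f, g, h, i}


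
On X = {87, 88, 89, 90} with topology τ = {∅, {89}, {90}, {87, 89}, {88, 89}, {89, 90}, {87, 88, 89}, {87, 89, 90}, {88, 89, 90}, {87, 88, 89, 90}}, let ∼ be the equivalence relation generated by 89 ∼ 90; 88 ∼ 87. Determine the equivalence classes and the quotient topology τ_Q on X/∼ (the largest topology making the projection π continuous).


X/∼ = {[87=88], [89=90]}; |τ_Q| = 3.

Equivalence classes: [87=88], [89=90].
Quotient map π: X → X/∼ sends 87 ↦ [87=88], 88 ↦ [87=88], 89 ↦ [89=90], 90 ↦ [89=90].
For each subset V ⊆ X/∼, compute π^{-1}(V) ⊆ X and check whether π^{-1}(V) ∈ τ. V is open in τ_Q iff π^{-1}(V) ∈ τ.
  V = {}: π^{-1}(V) = ∅ ∈ τ ✓.
  V = {[87=88]}: π^{-1}(V) = {87, 88} ∉ τ ✗.
  V = {[89=90]}: π^{-1}(V) = {89, 90} ∈ τ ✓.
  V = {[87=88], [89=90]}: π^{-1}(V) = {87, 88, 89, 90} ∈ τ ✓.
Open sets in the quotient: τ_Q = {{}, {[89=90]}, {[87=88], [89=90]}} (3 elements).


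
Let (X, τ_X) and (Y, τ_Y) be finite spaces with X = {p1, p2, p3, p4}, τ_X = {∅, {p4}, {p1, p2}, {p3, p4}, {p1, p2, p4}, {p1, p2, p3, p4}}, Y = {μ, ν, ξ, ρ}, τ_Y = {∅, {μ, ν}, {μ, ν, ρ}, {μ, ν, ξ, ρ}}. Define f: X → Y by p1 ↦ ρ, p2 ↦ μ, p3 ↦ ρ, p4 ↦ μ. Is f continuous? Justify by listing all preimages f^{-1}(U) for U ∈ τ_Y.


f is NOT continuous.

Compute f^{-1}(U) for each U ∈ τ_Y:
  U = ∅: f^{-1}(U) = ∅ ∈ τ_X ✓.
  U = {μ, ν}: f^{-1}(U) = {p2, p4} ∉ τ_X ✗.
  U = {μ, ν, ρ}: f^{-1}(U) = {p1, p2, p3, p4} ∈ τ_X ✓.
  U = {μ, ν, ξ, ρ}: f^{-1}(U) = {p1, p2, p3, p4} ∈ τ_X ✓.
Found U = {μ, ν} with f^{-1}(U) = {p2, p4} not in τ_X. Therefore f is NOT continuous.


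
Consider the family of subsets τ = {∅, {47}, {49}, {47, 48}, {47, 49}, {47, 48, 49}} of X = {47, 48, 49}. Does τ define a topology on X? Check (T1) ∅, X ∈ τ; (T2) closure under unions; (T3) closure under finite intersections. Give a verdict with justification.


τ IS a topology on X.

Axiom (T1): ∅ ∈ τ? Yes; X ∈ τ? Yes.
Axiom (T2/T3): check pairwise unions and intersections of members of τ.
All pairwise intersections and unions checked — each lies in τ. Therefore τ satisfies (T1), (T2), (T3): it IS a topology on X.


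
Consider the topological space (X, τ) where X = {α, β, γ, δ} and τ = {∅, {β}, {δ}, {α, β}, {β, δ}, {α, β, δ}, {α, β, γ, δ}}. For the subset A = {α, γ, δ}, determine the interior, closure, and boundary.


int(A) = {δ}, cl(A) = {α, γ, δ}, ∂A = {α, γ}.

Closed sets in (X, τ) are complements of opens:
  closed(X, τ) = {∅, {γ}, {α, γ}, {γ, δ}, {α, β, γ}, {α, γ, δ}, {α, β, γ, δ}}.
int(A) = ⋃ {U ∈ τ : U ⊆ A}. Opens contained in A: ∅, {δ}.
Taking the union of these: int(A) = {δ}.
cl(A) = ⋂ {C closed : A ⊆ C}. Closed sets containing A: {α, γ, δ}, {α, β, γ, δ}.
Intersecting these: cl(A) = {α, γ, δ}.
∂A = cl(A) ∖ int(A) = {α, γ, δ} ∖ {δ} = {α, γ}.


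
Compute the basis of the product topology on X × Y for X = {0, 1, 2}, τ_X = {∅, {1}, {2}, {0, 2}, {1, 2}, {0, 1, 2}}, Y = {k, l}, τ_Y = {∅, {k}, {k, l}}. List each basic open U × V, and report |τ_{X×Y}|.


Basis B = {∅ × ∅, {1} × {k}, {2} × {k}, {0, 2} × {k}, {1} × {k, l}, {1, 2} × {k}, {2} × {k, l}, {0, 1, 2} × {k}, {0, 2} × {k, l}, {1, 2} × {k, l}, {0, 1, 2} × {k, l}}; |τ_{X×Y}| = 18.

Enumerate products U × V with U ∈ τ_X, V ∈ τ_Y (deduplicated):
  ∅ × ∅ = {} (∅)
  {1} × {k} = {(1,k)}
  {2} × {k} = {(2,k)}
  {0, 2} × {k} = {(0,k), (2,k)}
  {1} × {k, l} = {(1,k), (1,l)}
  {1, 2} × {k} = {(1,k), (2,k)}
  {2} × {k, l} = {(2,k), (2,l)}
  {0, 1, 2} × {k} = {(0,k), (1,k), (2,k)}
  {0, 2} × {k, l} = {(0,k), (0,l), (2,k), (2,l)}
  {1, 2} × {k, l} = {(1,k), (1,l), (2,k), (2,l)}
  {0, 1, 2} × {k, l} = {(0,k), (0,l), (1,k), (1,l), (2,k), (2,l)}
These 11 distinct sets form the basis B.
Close under arbitrary unions to get τ_{X×Y}; counting gives |τ_{X×Y}| = 18.


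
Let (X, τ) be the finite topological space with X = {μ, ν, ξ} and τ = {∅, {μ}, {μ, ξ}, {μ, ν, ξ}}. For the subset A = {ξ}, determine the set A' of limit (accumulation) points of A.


A' = {ν}

For each x ∈ X, list the open sets U ∈ τ with x ∈ U, then check whether U ∩ (A ∖ {x}) ≠ ∅ for every such U.
  x = μ: open {μ} ∋ x has {μ} ∩ (A ∖ {μ}) = ∅, so x is NOT a limit point.
  x = ν: opens ∋ x are {μ, ν, ξ}; each meets A ∖ {ν}, so x IS a limit point.
  x = ξ: open {μ, ξ} ∋ x has {μ, ξ} ∩ (A ∖ {ξ}) = ∅, so x is NOT a limit point.
Collecting: A' = {ν}.


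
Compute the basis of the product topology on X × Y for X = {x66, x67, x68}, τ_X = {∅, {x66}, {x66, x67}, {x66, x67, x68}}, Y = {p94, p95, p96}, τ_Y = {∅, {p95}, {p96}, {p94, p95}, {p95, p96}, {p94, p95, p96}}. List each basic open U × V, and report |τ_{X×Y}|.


Basis B = {∅ × ∅, {x66} × {p95}, {x66} × {p96}, {x66} × {p94, p95}, {x66} × {p95, p96}, {x66, x67} × {p95}, {x66, x67} × {p96}, {x66} × {p94, p95, p96}, {x66, x67, x68} × {p95}, {x66, x67, x68} × {p96}, {x66, x67} × {p94, p95}, {x66, x67} × {p95, p96}, {x66, x67} × {p94, p95, p96}, {x66, x67, x68} × {p94, p95}, {x66, x67, x68} × {p95, p96}, {x66, x67, x68} × {p94, p95, p96}}; |τ_{X×Y}| = 40.

Enumerate products U × V with U ∈ τ_X, V ∈ τ_Y (deduplicated):
  ∅ × ∅ = {} (∅)
  {x66} × {p95} = {(x66,p95)}
  {x66} × {p96} = {(x66,p96)}
  {x66} × {p94, p95} = {(x66,p94), (x66,p95)}
  {x66} × {p95, p96} = {(x66,p95), (x66,p96)}
  {x66, x67} × {p95} = {(x66,p95), (x67,p95)}
  {x66, x67} × {p96} = {(x66,p96), (x67,p96)}
  {x66} × {p94, p95, p96} = {(x66,p94), (x66,p95), (x66,p96)}
  {x66, x67, x68} × {p95} = {(x66,p95), (x67,p95), (x68,p95)}
  {x66, x67, x68} × {p96} = {(x66,p96), (x67,p96), (x68,p96)}
  {x66, x67} × {p94, p95} = {(x66,p94), (x66,p95), (x67,p94), (x67,p95)}
  {x66, x67} × {p95, p96} = {(x66,p95), (x66,p96), (x67,p95), (x67,p96)}
  {x66, x67} × {p94, p95, p96} = {(x66,p94), (x66,p95), (x66,p96), (x67,p94), (x67,p95), (x67,p96)}
  {x66, x67, x68} × {p94, p95} = {(x66,p94), (x66,p95), (x67,p94), (x67,p95), (x68,p94), (x68,p95)}
  {x66, x67, x68} × {p95, p96} = {(x66,p95), (x66,p96), (x67,p95), (x67,p96), (x68,p95), (x68,p96)}
  {x66, x67, x68} × {p94, p95, p96} = {(x66,p94), (x66,p95), (x66,p96), (x67,p94), (x67,p95), (x67,p96), (x68,p94), (x68,p95), (x68,p96)}
These 16 distinct sets form the basis B.
Close under arbitrary unions to get τ_{X×Y}; counting gives |τ_{X×Y}| = 40.


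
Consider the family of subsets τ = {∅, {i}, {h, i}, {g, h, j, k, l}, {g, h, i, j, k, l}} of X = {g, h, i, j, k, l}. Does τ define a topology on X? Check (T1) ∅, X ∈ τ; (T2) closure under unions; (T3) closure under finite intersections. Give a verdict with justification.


τ is NOT a topology on X.

Axiom (T1): ∅ ∈ τ? Yes; X ∈ τ? Yes.
Axiom (T2/T3): check pairwise unions and intersections of members of τ.
Counterexample for (T3): {h, i} ∩ {g, h, j, k, l} = {h} ∉ τ. Therefore τ is NOT a topology.


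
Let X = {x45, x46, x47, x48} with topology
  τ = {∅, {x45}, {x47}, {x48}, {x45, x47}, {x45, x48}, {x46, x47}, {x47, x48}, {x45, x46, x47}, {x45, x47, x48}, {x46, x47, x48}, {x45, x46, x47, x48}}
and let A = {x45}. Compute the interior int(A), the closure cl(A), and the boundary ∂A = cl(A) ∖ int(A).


int(A) = {x45}, cl(A) = {x45}, ∂A = ∅.

Closed sets in (X, τ) are complements of opens:
  closed(X, τ) = {∅, {x45}, {x46}, {x48}, {x45, x46}, {x45, x48}, {x46, x47}, {x46, x48}, {x45, x46, x47}, {x45, x46, x48}, {x46, x47, x48}, {x45, x46, x47, x48}}.
int(A) = ⋃ {U ∈ τ : U ⊆ A}. Opens contained in A: ∅, {x45}.
Taking the union of these: int(A) = {x45}.
cl(A) = ⋂ {C closed : A ⊆ C}. Closed sets containing A: {x45}, {x45, x46}, {x45, x48}, {x45, x46, x47}, {x45, x46, x48}, {x45, x46, x47, x48}.
Intersecting these: cl(A) = {x45}.
∂A = cl(A) ∖ int(A) = {x45} ∖ {x45} = ∅.


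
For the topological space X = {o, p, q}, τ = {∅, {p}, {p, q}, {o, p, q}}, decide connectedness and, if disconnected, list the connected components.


(X, τ) is connected.

Find clopen sets (U ∈ τ with X ∖ U ∈ τ):
  U = ∅, X ∖ U = {o, p, q} — both open, so U is clopen.
  U = {o, p, q}, X ∖ U = ∅ — both open, so U is clopen.
Only trivial clopens (∅ and X) exist, so (X, τ) is connected.
Compute connected components by grouping points that agree on all clopens:
  component: {o, p, q}


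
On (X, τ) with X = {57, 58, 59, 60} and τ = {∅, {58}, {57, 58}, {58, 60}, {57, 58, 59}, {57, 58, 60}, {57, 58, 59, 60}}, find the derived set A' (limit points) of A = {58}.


A' = {57, 59, 60}

For each x ∈ X, list the open sets U ∈ τ with x ∈ U, then check whether U ∩ (A ∖ {x}) ≠ ∅ for every such U.
  x = 57: opens ∋ x are {57, 58}, {57, 58, 59}, {57, 58, 60}, {57, 58, 59, 60}; each meets A ∖ {57}, so x IS a limit point.
  x = 58: open {58} ∋ x has {58} ∩ (A ∖ {58}) = ∅, so x is NOT a limit point.
  x = 59: opens ∋ x are {57, 58, 59}, {57, 58, 59, 60}; each meets A ∖ {59}, so x IS a limit point.
  x = 60: opens ∋ x are {58, 60}, {57, 58, 60}, {57, 58, 59, 60}; each meets A ∖ {60}, so x IS a limit point.
Collecting: A' = {57, 59, 60}.


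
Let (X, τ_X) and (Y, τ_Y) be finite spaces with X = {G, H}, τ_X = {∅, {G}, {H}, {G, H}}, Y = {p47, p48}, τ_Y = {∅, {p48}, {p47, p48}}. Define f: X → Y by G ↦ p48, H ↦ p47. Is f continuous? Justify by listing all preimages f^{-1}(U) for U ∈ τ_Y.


f IS continuous.

Compute f^{-1}(U) for each U ∈ τ_Y:
  U = ∅: f^{-1}(U) = ∅ ∈ τ_X ✓.
  U = {p48}: f^{-1}(U) = {G} ∈ τ_X ✓.
  U = {p47, p48}: f^{-1}(U) = {G, H} ∈ τ_X ✓.
Every preimage lies in τ_X, so f IS continuous.


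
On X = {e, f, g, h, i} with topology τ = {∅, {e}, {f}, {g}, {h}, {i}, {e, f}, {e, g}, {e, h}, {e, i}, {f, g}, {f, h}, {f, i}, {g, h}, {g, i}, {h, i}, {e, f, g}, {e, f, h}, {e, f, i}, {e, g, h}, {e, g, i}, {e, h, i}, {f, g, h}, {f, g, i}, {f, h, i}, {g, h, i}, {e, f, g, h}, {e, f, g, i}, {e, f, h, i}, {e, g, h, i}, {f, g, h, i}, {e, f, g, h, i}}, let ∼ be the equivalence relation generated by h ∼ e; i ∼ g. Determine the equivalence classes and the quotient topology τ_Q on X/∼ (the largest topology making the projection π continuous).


X/∼ = {[e=h], [f], [g=i]}; |τ_Q| = 8.

Equivalence classes: [e=h], [f], [g=i].
Quotient map π: X → X/∼ sends e ↦ [e=h], f ↦ [f], g ↦ [g=i], h ↦ [e=h], i ↦ [g=i].
For each subset V ⊆ X/∼, compute π^{-1}(V) ⊆ X and check whether π^{-1}(V) ∈ τ. V is open in τ_Q iff π^{-1}(V) ∈ τ.
  V = {}: π^{-1}(V) = ∅ ∈ τ ✓.
  V = {[e=h]}: π^{-1}(V) = {e, h} ∈ τ ✓.
  V = {[f]}: π^{-1}(V) = {f} ∈ τ ✓.
  V = {[e=h], [f]}: π^{-1}(V) = {e, f, h} ∈ τ ✓.
  V = {[g=i]}: π^{-1}(V) = {g, i} ∈ τ ✓.
  V = {[e=h], [g=i]}: π^{-1}(V) = {e, g, h, i} ∈ τ ✓.
  V = {[f], [g=i]}: π^{-1}(V) = {f, g, i} ∈ τ ✓.
  V = {[e=h], [f], [g=i]}: π^{-1}(V) = {e, f, g, h, i} ∈ τ ✓.
Open sets in the quotient: τ_Q = {{}, {[e=h]}, {[f]}, {[e=h], [f]}, {[g=i]}, {[e=h], [g=i]}, {[f], [g=i]}, {[e=h], [f], [g=i]}} (8 elements).


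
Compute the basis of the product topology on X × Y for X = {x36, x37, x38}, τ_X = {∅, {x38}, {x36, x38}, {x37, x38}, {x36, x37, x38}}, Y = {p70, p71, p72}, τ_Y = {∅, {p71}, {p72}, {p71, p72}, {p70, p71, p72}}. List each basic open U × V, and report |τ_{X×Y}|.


Basis B = {∅ × ∅, {x38} × {p71}, {x38} × {p72}, {x36, x38} × {p71}, {x36, x38} × {p72}, {x37, x38} × {p71}, {x37, x38} × {p72}, {x38} × {p71, p72}, {x36, x37, x38} × {p71}, {x36, x37, x38} × {p72}, {x38} × {p70, p71, p72}, {x36, x38} × {p71, p72}, {x37, x38} × {p71, p72}, {x36, x38} × {p70, p71, p72}, {x36, x37, x38} × {p71, p72}, {x37, x38} × {p70, p71, p72}, {x36, x37, x38} × {p70, p71, p72}}; |τ_{X×Y}| = 50.

Enumerate products U × V with U ∈ τ_X, V ∈ τ_Y (deduplicated):
  ∅ × ∅ = {} (∅)
  {x38} × {p71} = {(x38,p71)}
  {x38} × {p72} = {(x38,p72)}
  {x36, x38} × {p71} = {(x36,p71), (x38,p71)}
  {x36, x38} × {p72} = {(x36,p72), (x38,p72)}
  {x37, x38} × {p71} = {(x37,p71), (x38,p71)}
  {x37, x38} × {p72} = {(x37,p72), (x38,p72)}
  {x38} × {p71, p72} = {(x38,p71), (x38,p72)}
  {x36, x37, x38} × {p71} = {(x36,p71), (x37,p71), (x38,p71)}
  {x36, x37, x38} × {p72} = {(x36,p72), (x37,p72), (x38,p72)}
  {x38} × {p70, p71, p72} = {(x38,p70), (x38,p71), (x38,p72)}
  {x36, x38} × {p71, p72} = {(x36,p71), (x36,p72), (x38,p71), (x38,p72)}
  {x37, x38} × {p71, p72} = {(x37,p71), (x37,p72), (x38,p71), (x38,p72)}
  {x36, x38} × {p70, p71, p72} = {(x36,p70), (x36,p71), (x36,p72), (x38,p70), (x38,p71), (x38,p72)}
  {x36, x37, x38} × {p71, p72} = {(x36,p71), (x36,p72), (x37,p71), (x37,p72), (x38,p71), (x38,p72)}
  {x37, x38} × {p70, p71, p72} = {(x37,p70), (x37,p71), (x37,p72), (x38,p70), (x38,p71), (x38,p72)}
  {x36, x37, x38} × {p70, p71, p72} = {(x36,p70), (x36,p71), (x36,p72), (x37,p70), (x37,p71), (x37,p72), (x38,p70), (x38,p71), (x38,p72)}
These 17 distinct sets form the basis B.
Close under arbitrary unions to get τ_{X×Y}; counting gives |τ_{X×Y}| = 50.


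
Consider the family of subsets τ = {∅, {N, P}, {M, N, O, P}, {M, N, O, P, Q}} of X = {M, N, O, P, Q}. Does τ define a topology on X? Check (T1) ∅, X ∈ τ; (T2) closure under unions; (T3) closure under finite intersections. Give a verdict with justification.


τ IS a topology on X.

Axiom (T1): ∅ ∈ τ? Yes; X ∈ τ? Yes.
Axiom (T2/T3): check pairwise unions and intersections of members of τ.
All pairwise intersections and unions checked — each lies in τ. Therefore τ satisfies (T1), (T2), (T3): it IS a topology on X.


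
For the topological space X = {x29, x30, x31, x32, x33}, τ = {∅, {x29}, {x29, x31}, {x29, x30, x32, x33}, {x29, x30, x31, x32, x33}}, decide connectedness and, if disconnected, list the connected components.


(X, τ) is connected.

Find clopen sets (U ∈ τ with X ∖ U ∈ τ):
  U = ∅, X ∖ U = {x29, x30, x31, x32, x33} — both open, so U is clopen.
  U = {x29, x30, x31, x32, x33}, X ∖ U = ∅ — both open, so U is clopen.
Only trivial clopens (∅ and X) exist, so (X, τ) is connected.
Compute connected components by grouping points that agree on all clopens:
  component: {x29, x30, x31, x32, x33}


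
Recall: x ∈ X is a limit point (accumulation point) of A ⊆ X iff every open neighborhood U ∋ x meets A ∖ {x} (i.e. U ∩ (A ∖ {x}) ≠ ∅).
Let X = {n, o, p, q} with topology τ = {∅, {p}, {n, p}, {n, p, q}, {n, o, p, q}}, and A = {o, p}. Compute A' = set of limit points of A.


A' = {n, o, q}

For each x ∈ X, list the open sets U ∈ τ with x ∈ U, then check whether U ∩ (A ∖ {x}) ≠ ∅ for every such U.
  x = n: opens ∋ x are {n, p}, {n, p, q}, {n, o, p, q}; each meets A ∖ {n}, so x IS a limit point.
  x = o: opens ∋ x are {n, o, p, q}; each meets A ∖ {o}, so x IS a limit point.
  x = p: open {p} ∋ x has {p} ∩ (A ∖ {p}) = ∅, so x is NOT a limit point.
  x = q: opens ∋ x are {n, p, q}, {n, o, p, q}; each meets A ∖ {q}, so x IS a limit point.
Collecting: A' = {n, o, q}.
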